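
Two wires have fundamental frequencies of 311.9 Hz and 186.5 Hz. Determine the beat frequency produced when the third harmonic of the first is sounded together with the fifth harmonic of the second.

3.2 Hz

Third harmonic of the first: 3·311.9 = 935.7 Hz.
Fifth harmonic of the second: 5·186.5 = 932.5 Hz.
f_beat = |935.7 − 932.5| = 3.2 Hz.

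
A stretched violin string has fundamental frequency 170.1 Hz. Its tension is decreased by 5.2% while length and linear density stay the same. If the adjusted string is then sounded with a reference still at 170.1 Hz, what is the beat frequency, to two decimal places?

4.48 Hz

For a string, f ∝ √T, so the new frequency is 170.1·√0.948 = 165.6184 Hz.
f_beat = |165.6184 − 170.1| = 4.48 Hz.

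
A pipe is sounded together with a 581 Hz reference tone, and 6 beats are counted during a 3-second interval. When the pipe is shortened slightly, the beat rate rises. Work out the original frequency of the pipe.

583 Hz

Beat frequency = 6/3 = 2 Hz.
|f − 581| = 2, so the pipe was at either 579 Hz or 583 Hz.
A shorter pipe has a higher fundamental; the adjustment raises the pipe's frequency.
The beat rate rose, so the adjustment moved the pipe further from 581 Hz — it was already above the reference.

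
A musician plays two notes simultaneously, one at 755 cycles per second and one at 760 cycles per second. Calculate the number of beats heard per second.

Beats arise from superposition of two nearby frequencies; the beat rate is |f₁ − f₂|.
|755 − 760| = 5 Hz.

5 Hz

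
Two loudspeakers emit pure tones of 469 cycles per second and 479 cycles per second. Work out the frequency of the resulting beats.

10 Hz

Beats arise from superposition of two nearby frequencies; the beat rate is |f₁ − f₂|.
|469 − 479| = 10 Hz.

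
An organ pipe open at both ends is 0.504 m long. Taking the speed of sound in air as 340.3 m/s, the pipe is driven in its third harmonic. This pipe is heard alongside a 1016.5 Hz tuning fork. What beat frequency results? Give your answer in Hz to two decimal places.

3.70 Hz

Open pipe: f_n = n·v/(2L) = 3·340.3/(2·0.504) = 1012.7976 Hz.
f_beat = |1012.7976 − 1016.5| = 3.70 Hz.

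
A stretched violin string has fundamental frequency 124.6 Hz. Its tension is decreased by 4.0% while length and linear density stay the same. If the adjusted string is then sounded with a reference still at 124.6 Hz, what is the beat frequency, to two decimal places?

For a string, f ∝ √T, so the new frequency is 124.6·√0.960 = 122.0826 Hz.
f_beat = |122.0826 − 124.6| = 2.52 Hz.

2.52 Hz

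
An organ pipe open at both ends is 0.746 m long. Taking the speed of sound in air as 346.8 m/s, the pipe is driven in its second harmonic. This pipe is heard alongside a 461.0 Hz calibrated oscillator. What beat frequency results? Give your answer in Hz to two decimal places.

3.88 Hz

Open pipe: f_n = n·v/(2L) = 2·346.8/(2·0.746) = 464.8794 Hz.
f_beat = |464.8794 − 461.0| = 3.88 Hz.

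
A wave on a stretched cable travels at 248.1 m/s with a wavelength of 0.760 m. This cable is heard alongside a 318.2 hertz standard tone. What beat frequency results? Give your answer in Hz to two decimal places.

Source frequency f = v/λ = 248.1/0.760 = 326.4474 Hz.
f_beat = |326.4474 − 318.2| = 8.25 Hz.

8.25 Hz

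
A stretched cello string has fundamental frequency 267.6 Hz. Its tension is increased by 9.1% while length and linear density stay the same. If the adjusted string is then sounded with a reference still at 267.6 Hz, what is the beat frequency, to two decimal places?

11.91 Hz

For a string, f ∝ √T, so the new frequency is 267.6·√1.091 = 279.5107 Hz.
f_beat = |279.5107 − 267.6| = 11.91 Hz.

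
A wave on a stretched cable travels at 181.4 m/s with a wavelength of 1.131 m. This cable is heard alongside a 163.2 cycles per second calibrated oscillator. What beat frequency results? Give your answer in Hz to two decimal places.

2.81 Hz

Source frequency f = v/λ = 181.4/1.131 = 160.3890 Hz.
f_beat = |160.3890 − 163.2| = 2.81 Hz.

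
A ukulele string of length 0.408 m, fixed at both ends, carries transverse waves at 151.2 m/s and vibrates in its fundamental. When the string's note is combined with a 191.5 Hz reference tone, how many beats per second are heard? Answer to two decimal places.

6.21 Hz

For a string fixed at both ends, f_n = n·v/(2L) = 1·151.2/(2·0.408) = 185.2941 Hz.
f_beat = |185.2941 − 191.5| = 6.21 Hz.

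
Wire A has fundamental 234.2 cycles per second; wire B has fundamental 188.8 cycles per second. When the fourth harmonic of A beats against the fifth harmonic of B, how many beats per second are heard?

Fourth harmonic of the first: 4·234.2 = 936.8 Hz.
Fifth harmonic of the second: 5·188.8 = 944.0 Hz.
f_beat = |936.8 − 944.0| = 7.2 Hz.

7.2 Hz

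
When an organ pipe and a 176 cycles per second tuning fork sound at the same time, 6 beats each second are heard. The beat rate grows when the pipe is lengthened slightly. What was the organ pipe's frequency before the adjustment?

170 Hz

|f − 176| = 6, so the organ pipe was at either 170 Hz or 182 Hz.
A longer pipe has a lower fundamental; the adjustment lowers the organ pipe's frequency.
The beat rate rose, so the adjustment moved the organ pipe further from 176 Hz — it was already below the reference.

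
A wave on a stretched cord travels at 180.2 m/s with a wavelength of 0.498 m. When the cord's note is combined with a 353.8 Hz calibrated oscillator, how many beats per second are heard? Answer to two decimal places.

8.05 Hz

Source frequency f = v/λ = 180.2/0.498 = 361.8474 Hz.
f_beat = |361.8474 − 353.8| = 8.05 Hz.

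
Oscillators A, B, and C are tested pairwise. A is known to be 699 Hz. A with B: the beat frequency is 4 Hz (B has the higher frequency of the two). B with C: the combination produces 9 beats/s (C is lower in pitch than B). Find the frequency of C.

B is above A, so f_B = 699 + 4 = 703 Hz.
C is below B, so f_C = 703 − 9 = 694 Hz.

694 Hz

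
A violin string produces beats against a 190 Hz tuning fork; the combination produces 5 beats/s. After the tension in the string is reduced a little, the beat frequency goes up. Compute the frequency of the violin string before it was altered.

|f − 190| = 5, so the violin string was at either 185 Hz or 195 Hz.
Lower tension means lower frequency; the adjustment lowers the violin string's frequency.
The beat rate rose, so the adjustment moved the violin string further from 190 Hz — it was already below the reference.

185 Hz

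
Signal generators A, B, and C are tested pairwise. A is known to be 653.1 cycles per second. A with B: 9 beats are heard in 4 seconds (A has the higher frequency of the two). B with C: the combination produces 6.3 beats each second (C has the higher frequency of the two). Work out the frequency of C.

657.15 Hz

A–B: Beat frequency = 9/4 = 2.25 Hz.
B is below A, so f_B = 653.1 − 2.25 = 650.85 Hz.
C is above B, so f_C = 650.85 + 6.3 = 657.15 Hz.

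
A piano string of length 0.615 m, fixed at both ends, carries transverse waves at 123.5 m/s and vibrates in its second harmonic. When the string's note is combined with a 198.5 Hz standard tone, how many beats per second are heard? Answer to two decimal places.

2.31 Hz

For a string fixed at both ends, f_n = n·v/(2L) = 2·123.5/(2·0.615) = 200.8130 Hz.
f_beat = |200.8130 − 198.5| = 2.31 Hz.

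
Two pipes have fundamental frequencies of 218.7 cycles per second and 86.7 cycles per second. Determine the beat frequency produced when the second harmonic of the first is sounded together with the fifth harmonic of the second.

3.9 Hz

Second harmonic of the first: 2·218.7 = 437.4 Hz.
Fifth harmonic of the second: 5·86.7 = 433.5 Hz.
f_beat = |437.4 − 433.5| = 3.9 Hz.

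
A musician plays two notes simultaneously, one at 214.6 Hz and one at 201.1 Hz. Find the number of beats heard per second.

13.5 Hz

f_beat = |f₁ − f₂|.
|214.6 − 201.1| = 13.5 Hz.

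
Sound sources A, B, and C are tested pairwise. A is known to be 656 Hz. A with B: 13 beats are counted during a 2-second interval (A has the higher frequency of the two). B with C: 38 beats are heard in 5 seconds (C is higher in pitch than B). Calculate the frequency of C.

657.1 Hz

A–B: Beat frequency = 13/2 = 6.5 Hz.
B is below A, so f_B = 656 − 6.5 = 649.5 Hz.
B–C: Beat frequency = 38/5 = 7.6 Hz.
C is above B, so f_C = 649.5 + 7.6 = 657.1 Hz.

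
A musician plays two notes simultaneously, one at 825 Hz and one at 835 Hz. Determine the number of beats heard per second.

Beats arise from superposition of two nearby frequencies; the beat rate is |f₁ − f₂|.
|825 − 835| = 10 Hz.

10 Hz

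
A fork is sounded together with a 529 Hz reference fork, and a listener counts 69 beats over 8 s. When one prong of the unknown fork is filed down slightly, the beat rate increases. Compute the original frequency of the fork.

Beat frequency = 69/8 = 8.625 Hz.
|f − 529| = 8.625, so the fork was at either 520.375 Hz or 537.625 Hz.
Filing a prong removes mass and raises the fork's frequency; the adjustment raises the fork's frequency.
The beat rate rose, so the adjustment moved the fork further from 529 Hz — it was already above the reference.

537.625 Hz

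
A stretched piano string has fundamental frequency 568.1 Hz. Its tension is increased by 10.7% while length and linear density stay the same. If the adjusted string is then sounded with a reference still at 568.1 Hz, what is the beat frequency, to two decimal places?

29.62 Hz

For a string, f ∝ √T, so the new frequency is 568.1·√1.107 = 597.7211 Hz.
f_beat = |597.7211 − 568.1| = 29.62 Hz.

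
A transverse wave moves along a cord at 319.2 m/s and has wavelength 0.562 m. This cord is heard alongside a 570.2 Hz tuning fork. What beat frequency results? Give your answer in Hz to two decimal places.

Source frequency f = v/λ = 319.2/0.562 = 567.9715 Hz.
f_beat = |567.9715 − 570.2| = 2.23 Hz.

2.23 Hz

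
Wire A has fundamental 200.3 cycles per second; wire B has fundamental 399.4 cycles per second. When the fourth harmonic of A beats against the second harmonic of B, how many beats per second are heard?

2.4 Hz

Fourth harmonic of the first: 4·200.3 = 801.2 Hz.
Second harmonic of the second: 2·399.4 = 798.8 Hz.
f_beat = |801.2 − 798.8| = 2.4 Hz.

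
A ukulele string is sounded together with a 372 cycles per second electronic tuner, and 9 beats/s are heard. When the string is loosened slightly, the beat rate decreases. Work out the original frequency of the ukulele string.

381 Hz

|f − 372| = 9, so the ukulele string was at either 363 Hz or 381 Hz.
Reducing tension lowers a string's frequency; the adjustment lowers the ukulele string's frequency.
The beat rate fell, so the adjustment moved the ukulele string toward 372 Hz — it must have started above the reference.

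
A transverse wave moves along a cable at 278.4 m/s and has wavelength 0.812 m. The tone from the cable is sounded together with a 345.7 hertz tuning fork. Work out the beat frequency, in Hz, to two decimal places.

2.84 Hz

Source frequency f = v/λ = 278.4/0.812 = 342.8571 Hz.
f_beat = |342.8571 − 345.7| = 2.84 Hz.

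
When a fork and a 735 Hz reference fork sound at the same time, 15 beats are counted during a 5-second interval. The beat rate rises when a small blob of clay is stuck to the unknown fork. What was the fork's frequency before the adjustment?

732 Hz

Beat frequency = 15/5 = 3 Hz.
|f − 735| = 3, so the fork was at either 732 Hz or 738 Hz.
Adding mass to a fork lowers its frequency; the adjustment lowers the fork's frequency.
The beat rate rose, so the adjustment moved the fork further from 735 Hz — it was already below the reference.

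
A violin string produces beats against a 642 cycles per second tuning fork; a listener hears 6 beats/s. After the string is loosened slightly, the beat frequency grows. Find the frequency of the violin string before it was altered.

636 Hz

|f − 642| = 6, so the violin string was at either 636 Hz or 648 Hz.
Reducing tension lowers a string's frequency; the adjustment lowers the violin string's frequency.
The beat rate rose, so the adjustment moved the violin string further from 642 Hz — it was already below the reference.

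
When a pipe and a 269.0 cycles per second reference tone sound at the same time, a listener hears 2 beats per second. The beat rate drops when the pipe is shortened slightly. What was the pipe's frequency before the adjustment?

|f − 269.0| = 2, so the pipe was at either 267 Hz or 271 Hz.
A shorter pipe has a higher fundamental; the adjustment raises the pipe's frequency.
The beat rate fell, so the adjustment moved the pipe toward 269.0 Hz — it must have started below the reference.

267 Hz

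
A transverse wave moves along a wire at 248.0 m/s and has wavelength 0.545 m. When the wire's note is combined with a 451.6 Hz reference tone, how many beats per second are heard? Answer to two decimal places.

3.45 Hz

Source frequency f = v/λ = 248.0/0.545 = 455.0459 Hz.
f_beat = |455.0459 − 451.6| = 3.45 Hz.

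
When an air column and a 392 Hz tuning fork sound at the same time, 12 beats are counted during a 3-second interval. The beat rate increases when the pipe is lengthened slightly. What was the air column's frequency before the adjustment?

Beat frequency = 12/3 = 4 Hz.
|f − 392| = 4, so the air column was at either 388 Hz or 396 Hz.
A longer pipe has a lower fundamental; the adjustment lowers the air column's frequency.
The beat rate rose, so the adjustment moved the air column further from 392 Hz — it was already below the reference.

388 Hz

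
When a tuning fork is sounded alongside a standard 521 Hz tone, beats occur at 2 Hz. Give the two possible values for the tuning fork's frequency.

|f − 521| = 2, so f = 521 ± 2.

519 Hz or 523 Hz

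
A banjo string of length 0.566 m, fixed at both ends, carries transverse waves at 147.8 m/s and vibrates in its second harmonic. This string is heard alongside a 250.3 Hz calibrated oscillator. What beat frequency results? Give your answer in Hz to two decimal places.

For a string fixed at both ends, f_n = n·v/(2L) = 2·147.8/(2·0.566) = 261.1307 Hz.
f_beat = |261.1307 − 250.3| = 10.83 Hz.

10.83 Hz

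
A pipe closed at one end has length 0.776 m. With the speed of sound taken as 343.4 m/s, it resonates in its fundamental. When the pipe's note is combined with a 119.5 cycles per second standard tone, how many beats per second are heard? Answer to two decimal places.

Closed pipe (odd harmonics): f_n = n·v/(4L) = 1·343.4/(4·0.776) = 110.6314 Hz.
f_beat = |110.6314 − 119.5| = 8.87 Hz.

8.87 Hz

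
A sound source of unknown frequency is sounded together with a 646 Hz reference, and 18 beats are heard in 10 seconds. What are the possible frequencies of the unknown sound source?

Beat frequency = 18/10 = 1.8 Hz.
|f − 646| = 1.8, so f = 646 ± 1.8.

644.2 Hz or 647.8 Hz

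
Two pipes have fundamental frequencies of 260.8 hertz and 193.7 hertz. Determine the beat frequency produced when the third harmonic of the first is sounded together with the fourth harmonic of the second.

7.6 Hz

Third harmonic of the first: 3·260.8 = 782.4 Hz.
Fourth harmonic of the second: 4·193.7 = 774.8 Hz.
f_beat = |782.4 − 774.8| = 7.6 Hz.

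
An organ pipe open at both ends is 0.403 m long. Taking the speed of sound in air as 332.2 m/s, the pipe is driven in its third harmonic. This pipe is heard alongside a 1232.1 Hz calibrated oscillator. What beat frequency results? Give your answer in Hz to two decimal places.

Open pipe: f_n = n·v/(2L) = 3·332.2/(2·0.403) = 1236.4764 Hz.
f_beat = |1236.4764 − 1232.1| = 4.38 Hz.

4.38 Hz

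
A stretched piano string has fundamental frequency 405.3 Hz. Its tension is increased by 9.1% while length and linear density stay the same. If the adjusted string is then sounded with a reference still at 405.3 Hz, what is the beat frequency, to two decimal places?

18.04 Hz

For a string, f ∝ √T, so the new frequency is 405.3·√1.091 = 423.3397 Hz.
f_beat = |423.3397 − 405.3| = 18.04 Hz.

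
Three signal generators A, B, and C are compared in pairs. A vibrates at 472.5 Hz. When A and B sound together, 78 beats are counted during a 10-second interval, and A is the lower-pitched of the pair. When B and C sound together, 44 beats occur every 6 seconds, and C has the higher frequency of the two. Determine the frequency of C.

487.6333 Hz

A–B: Beat frequency = 78/10 = 7.8 Hz.
B is above A, so f_B = 472.5 + 7.8 = 480.3 Hz.
B–C: Beat frequency = 44/6 = 7.3333 Hz.
C is above B, so f_C = 480.3 + 7.3333 = 487.6333 Hz.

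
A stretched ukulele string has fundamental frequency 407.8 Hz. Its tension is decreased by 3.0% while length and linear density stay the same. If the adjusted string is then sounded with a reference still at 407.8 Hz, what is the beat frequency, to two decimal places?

For a string, f ∝ √T, so the new frequency is 407.8·√0.970 = 401.6364 Hz.
f_beat = |401.6364 − 407.8| = 6.16 Hz.

6.16 Hz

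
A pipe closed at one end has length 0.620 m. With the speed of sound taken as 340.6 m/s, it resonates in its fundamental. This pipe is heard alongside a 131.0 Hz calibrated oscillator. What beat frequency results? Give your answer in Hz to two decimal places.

Closed pipe (odd harmonics): f_n = n·v/(4L) = 1·340.6/(4·0.620) = 137.3387 Hz.
f_beat = |137.3387 − 131.0| = 6.34 Hz.

6.34 Hz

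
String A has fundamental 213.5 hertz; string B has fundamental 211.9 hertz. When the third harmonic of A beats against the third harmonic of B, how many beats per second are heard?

Third harmonic of the first: 3·213.5 = 640.5 Hz.
Third harmonic of the second: 3·211.9 = 635.7 Hz.
f_beat = |640.5 − 635.7| = 4.8 Hz.

4.8 Hz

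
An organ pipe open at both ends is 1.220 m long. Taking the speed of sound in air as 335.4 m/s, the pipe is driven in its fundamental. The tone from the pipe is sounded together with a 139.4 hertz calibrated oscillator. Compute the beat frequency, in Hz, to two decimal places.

1.94 Hz

Open pipe: f_n = n·v/(2L) = 1·335.4/(2·1.220) = 137.4590 Hz.
f_beat = |137.4590 − 139.4| = 1.94 Hz.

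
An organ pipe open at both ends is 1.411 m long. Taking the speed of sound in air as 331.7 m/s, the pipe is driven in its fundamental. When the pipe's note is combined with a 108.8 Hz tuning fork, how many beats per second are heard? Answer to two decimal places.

8.74 Hz

Open pipe: f_n = n·v/(2L) = 1·331.7/(2·1.411) = 117.5408 Hz.
f_beat = |117.5408 − 108.8| = 8.74 Hz.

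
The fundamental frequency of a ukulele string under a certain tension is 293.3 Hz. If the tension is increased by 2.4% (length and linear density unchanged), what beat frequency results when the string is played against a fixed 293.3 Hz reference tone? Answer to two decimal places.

3.50 Hz

For a string, f ∝ √T, so the new frequency is 293.3·√1.024 = 296.7987 Hz.
f_beat = |296.7987 − 293.3| = 3.50 Hz.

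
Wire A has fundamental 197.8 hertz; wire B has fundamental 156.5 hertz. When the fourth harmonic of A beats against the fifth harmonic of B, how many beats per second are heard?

Fourth harmonic of the first: 4·197.8 = 791.2 Hz.
Fifth harmonic of the second: 5·156.5 = 782.5 Hz.
f_beat = |791.2 − 782.5| = 8.7 Hz.

8.7 Hz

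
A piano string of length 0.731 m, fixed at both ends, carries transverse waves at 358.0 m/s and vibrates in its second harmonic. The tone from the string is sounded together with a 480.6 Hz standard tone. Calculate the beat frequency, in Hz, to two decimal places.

9.14 Hz

For a string fixed at both ends, f_n = n·v/(2L) = 2·358.0/(2·0.731) = 489.7401 Hz.
f_beat = |489.7401 − 480.6| = 9.14 Hz.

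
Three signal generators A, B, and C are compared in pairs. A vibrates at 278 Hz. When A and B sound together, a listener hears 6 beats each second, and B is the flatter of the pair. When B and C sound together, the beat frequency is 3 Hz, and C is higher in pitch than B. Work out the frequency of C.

B is below A, so f_B = 278 − 6 = 272 Hz.
C is above B, so f_C = 272 + 3 = 275 Hz.

275 Hz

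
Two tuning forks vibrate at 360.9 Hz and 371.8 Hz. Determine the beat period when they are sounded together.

f_beat = |360.9 − 371.8| = 10.9 Hz.
Beat period T = 1 / f_beat = 1 / 10.9 s.

0.092 s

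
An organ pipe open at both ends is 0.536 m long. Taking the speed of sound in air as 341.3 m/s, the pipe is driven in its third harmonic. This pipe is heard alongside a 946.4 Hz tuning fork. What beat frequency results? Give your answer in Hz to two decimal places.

8.73 Hz

Open pipe: f_n = n·v/(2L) = 3·341.3/(2·0.536) = 955.1306 Hz.
f_beat = |955.1306 − 946.4| = 8.73 Hz.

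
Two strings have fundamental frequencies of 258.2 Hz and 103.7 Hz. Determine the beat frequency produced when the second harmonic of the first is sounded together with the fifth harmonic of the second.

Second harmonic of the first: 2·258.2 = 516.4 Hz.
Fifth harmonic of the second: 5·103.7 = 518.5 Hz.
f_beat = |516.4 − 518.5| = 2.1 Hz.

2.1 Hz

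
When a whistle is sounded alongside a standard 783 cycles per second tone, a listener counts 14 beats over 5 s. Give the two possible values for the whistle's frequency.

780.2 Hz or 785.8 Hz

Beat frequency = 14/5 = 2.8 Hz.
|f − 783| = 2.8, so f = 783 ± 2.8.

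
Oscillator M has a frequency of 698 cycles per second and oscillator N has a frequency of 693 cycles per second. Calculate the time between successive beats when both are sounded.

f_beat = |698 − 693| = 5 Hz.
Beat period T = 1 / f_beat = 1 / 5 s.

0.200 s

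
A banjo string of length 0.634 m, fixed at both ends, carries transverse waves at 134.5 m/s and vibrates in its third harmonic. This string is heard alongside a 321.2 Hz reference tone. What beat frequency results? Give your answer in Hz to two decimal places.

For a string fixed at both ends, f_n = n·v/(2L) = 3·134.5/(2·0.634) = 318.2177 Hz.
f_beat = |318.2177 − 321.2| = 2.98 Hz.

2.98 Hz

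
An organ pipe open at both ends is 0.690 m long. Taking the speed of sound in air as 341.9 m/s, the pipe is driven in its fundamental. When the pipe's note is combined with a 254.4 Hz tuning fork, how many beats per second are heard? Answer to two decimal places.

6.65 Hz

Open pipe: f_n = n·v/(2L) = 1·341.9/(2·0.690) = 247.7536 Hz.
f_beat = |247.7536 − 254.4| = 6.65 Hz.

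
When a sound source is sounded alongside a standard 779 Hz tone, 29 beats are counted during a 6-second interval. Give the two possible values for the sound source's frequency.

Beat frequency = 29/6 = 4.8333 Hz.
|f − 779| = 4.8333, so f = 779 ± 4.8333.

774.1667 Hz or 783.8333 Hz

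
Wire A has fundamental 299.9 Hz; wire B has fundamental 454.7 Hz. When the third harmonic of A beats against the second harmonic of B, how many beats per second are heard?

Third harmonic of the first: 3·299.9 = 899.7 Hz.
Second harmonic of the second: 2·454.7 = 909.4 Hz.
f_beat = |899.7 − 909.4| = 9.7 Hz.

9.7 Hz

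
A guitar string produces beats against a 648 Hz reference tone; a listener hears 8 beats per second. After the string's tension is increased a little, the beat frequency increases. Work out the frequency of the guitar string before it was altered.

656 Hz

|f − 648| = 8, so the guitar string was at either 640 Hz or 656 Hz.
Higher tension means higher frequency; the adjustment raises the guitar string's frequency.
The beat rate rose, so the adjustment moved the guitar string further from 648 Hz — it was already above the reference.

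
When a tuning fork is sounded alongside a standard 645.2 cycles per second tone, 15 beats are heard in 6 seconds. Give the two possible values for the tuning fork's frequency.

642.7 Hz or 647.7 Hz

Beat frequency = 15/6 = 2.5 Hz.
|f − 645.2| = 2.5, so f = 645.2 ± 2.5.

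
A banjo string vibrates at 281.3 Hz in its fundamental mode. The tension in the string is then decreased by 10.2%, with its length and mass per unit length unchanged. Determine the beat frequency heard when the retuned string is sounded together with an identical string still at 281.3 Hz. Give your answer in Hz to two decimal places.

For a string, f ∝ √T, so the new frequency is 281.3·√0.898 = 266.5679 Hz.
f_beat = |266.5679 − 281.3| = 14.73 Hz.

14.73 Hz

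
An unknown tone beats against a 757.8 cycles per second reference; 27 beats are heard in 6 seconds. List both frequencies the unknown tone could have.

Beat frequency = 27/6 = 4.5 Hz.
|f − 757.8| = 4.5, so f = 757.8 ± 4.5.

753.3 Hz or 762.3 Hz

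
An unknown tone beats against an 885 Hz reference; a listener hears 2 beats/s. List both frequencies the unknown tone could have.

883 Hz or 887 Hz

|f − 885| = 2, so f = 885 ± 2.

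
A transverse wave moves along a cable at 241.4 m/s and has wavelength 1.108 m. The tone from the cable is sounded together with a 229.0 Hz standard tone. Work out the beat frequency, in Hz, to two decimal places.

11.13 Hz

Source frequency f = v/λ = 241.4/1.108 = 217.8700 Hz.
f_beat = |217.8700 − 229.0| = 11.13 Hz.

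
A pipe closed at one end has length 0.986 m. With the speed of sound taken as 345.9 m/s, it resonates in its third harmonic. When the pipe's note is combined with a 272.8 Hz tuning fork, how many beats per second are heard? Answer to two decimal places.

9.69 Hz

Closed pipe (odd harmonics): f_n = n·v/(4L) = 3·345.9/(4·0.986) = 263.1085 Hz.
f_beat = |263.1085 − 272.8| = 9.69 Hz.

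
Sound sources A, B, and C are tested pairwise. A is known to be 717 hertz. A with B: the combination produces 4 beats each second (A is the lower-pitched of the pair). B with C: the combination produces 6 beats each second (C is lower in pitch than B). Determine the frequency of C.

B is above A, so f_B = 717 + 4 = 721 Hz.
C is below B, so f_C = 721 − 6 = 715 Hz.

715 Hz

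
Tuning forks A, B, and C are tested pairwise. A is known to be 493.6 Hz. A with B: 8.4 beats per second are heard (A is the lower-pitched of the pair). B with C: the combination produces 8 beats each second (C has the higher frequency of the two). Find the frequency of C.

510 Hz

B is above A, so f_B = 493.6 + 8.4 = 502 Hz.
C is above B, so f_C = 502 + 8 = 510 Hz.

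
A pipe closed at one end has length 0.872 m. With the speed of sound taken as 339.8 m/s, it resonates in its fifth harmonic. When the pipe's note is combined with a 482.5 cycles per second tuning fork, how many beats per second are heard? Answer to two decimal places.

Closed pipe (odd harmonics): f_n = n·v/(4L) = 5·339.8/(4·0.872) = 487.0986 Hz.
f_beat = |487.0986 − 482.5| = 4.60 Hz.

4.60 Hz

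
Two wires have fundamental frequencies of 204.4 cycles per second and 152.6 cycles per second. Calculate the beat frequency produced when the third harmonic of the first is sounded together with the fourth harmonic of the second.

2.8 Hz

Third harmonic of the first: 3·204.4 = 613.2 Hz.
Fourth harmonic of the second: 4·152.6 = 610.4 Hz.
f_beat = |613.2 − 610.4| = 2.8 Hz.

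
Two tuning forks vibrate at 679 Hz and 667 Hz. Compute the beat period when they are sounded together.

f_beat = |679 − 667| = 12 Hz.
Beat period T = 1 / f_beat = 1 / 12 s.

0.083 s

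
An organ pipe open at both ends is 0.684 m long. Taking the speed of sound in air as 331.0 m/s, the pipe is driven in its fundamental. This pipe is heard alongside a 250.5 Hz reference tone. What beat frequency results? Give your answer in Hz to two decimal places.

8.54 Hz

Open pipe: f_n = n·v/(2L) = 1·331.0/(2·0.684) = 241.9591 Hz.
f_beat = |241.9591 − 250.5| = 8.54 Hz.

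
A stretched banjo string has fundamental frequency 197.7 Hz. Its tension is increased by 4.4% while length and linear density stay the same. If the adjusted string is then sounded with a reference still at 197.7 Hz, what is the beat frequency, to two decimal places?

4.30 Hz

For a string, f ∝ √T, so the new frequency is 197.7·√1.044 = 202.0026 Hz.
f_beat = |202.0026 − 197.7| = 4.30 Hz.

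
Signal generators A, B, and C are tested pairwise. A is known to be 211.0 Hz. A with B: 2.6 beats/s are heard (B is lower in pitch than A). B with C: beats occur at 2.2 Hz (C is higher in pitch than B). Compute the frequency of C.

210.6 Hz

B is below A, so f_B = 211.0 − 2.6 = 208.4 Hz.
C is above B, so f_C = 208.4 + 2.2 = 210.6 Hz.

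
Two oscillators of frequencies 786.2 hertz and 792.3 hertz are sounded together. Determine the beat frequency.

Beats arise from superposition of two nearby frequencies; the beat rate is |f₁ − f₂|.
|786.2 − 792.3| = 6.1 Hz.

6.1 Hz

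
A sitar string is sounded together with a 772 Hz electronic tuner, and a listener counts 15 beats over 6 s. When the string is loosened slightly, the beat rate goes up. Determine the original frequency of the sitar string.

769.5 Hz

Beat frequency = 15/6 = 2.5 Hz.
|f − 772| = 2.5, so the sitar string was at either 769.5 Hz or 774.5 Hz.
Reducing tension lowers a string's frequency; the adjustment lowers the sitar string's frequency.
The beat rate rose, so the adjustment moved the sitar string further from 772 Hz — it was already below the reference.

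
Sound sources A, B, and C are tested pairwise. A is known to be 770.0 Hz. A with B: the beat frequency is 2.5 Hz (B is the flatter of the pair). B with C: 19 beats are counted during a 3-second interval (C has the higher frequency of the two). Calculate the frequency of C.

B is below A, so f_B = 770.0 − 2.5 = 767.5 Hz.
B–C: Beat frequency = 19/3 = 6.3333 Hz.
C is above B, so f_C = 767.5 + 6.3333 = 773.8333 Hz.

773.8333 Hz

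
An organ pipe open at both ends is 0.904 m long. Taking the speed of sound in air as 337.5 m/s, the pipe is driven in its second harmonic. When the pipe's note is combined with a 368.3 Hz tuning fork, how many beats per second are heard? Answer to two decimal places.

5.04 Hz

Open pipe: f_n = n·v/(2L) = 2·337.5/(2·0.904) = 373.3407 Hz.
f_beat = |373.3407 − 368.3| = 5.04 Hz.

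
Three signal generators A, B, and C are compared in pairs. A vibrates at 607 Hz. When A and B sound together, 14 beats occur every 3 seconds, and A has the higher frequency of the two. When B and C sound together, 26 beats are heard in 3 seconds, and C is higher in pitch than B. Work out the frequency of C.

A–B: Beat frequency = 14/3 = 4.6667 Hz.
B is below A, so f_B = 607 − 4.6667 = 602.3333 Hz.
B–C: Beat frequency = 26/3 = 8.6667 Hz.
C is above B, so f_C = 602.3333 + 8.6667 = 611 Hz.

611 Hz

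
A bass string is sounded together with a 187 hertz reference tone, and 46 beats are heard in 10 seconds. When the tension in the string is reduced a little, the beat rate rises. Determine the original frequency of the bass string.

Beat frequency = 46/10 = 4.6 Hz.
|f − 187| = 4.6, so the bass string was at either 182.4 Hz or 191.6 Hz.
Lower tension means lower frequency; the adjustment lowers the bass string's frequency.
The beat rate rose, so the adjustment moved the bass string further from 187 Hz — it was already below the reference.

182.4 Hz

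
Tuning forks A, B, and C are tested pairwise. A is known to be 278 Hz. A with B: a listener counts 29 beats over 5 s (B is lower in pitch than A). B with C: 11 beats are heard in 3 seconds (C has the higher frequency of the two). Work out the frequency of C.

275.8667 Hz

A–B: Beat frequency = 29/5 = 5.8 Hz.
B is below A, so f_B = 278 − 5.8 = 272.2 Hz.
B–C: Beat frequency = 11/3 = 3.6667 Hz.
C is above B, so f_C = 272.2 + 3.6667 = 275.8667 Hz.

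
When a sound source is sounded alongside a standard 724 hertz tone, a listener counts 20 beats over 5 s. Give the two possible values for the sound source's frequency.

Beat frequency = 20/5 = 4 Hz.
|f − 724| = 4, so f = 724 ± 4.

720 Hz or 728 Hz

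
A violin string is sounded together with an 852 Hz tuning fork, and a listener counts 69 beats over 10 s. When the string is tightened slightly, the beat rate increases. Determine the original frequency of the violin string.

858.9 Hz

Beat frequency = 69/10 = 6.9 Hz.
|f − 852| = 6.9, so the violin string was at either 845.1 Hz or 858.9 Hz.
Increasing tension raises a string's frequency; the adjustment raises the violin string's frequency.
The beat rate rose, so the adjustment moved the violin string further from 852 Hz — it was already above the reference.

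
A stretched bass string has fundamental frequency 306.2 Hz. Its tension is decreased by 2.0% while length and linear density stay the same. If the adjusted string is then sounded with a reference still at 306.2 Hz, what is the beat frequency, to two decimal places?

3.08 Hz

For a string, f ∝ √T, so the new frequency is 306.2·√0.980 = 303.1225 Hz.
f_beat = |303.1225 − 306.2| = 3.08 Hz.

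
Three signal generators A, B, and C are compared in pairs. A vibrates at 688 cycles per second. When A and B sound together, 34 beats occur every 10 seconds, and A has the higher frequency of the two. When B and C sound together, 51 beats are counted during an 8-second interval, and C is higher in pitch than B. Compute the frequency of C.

690.975 Hz

A–B: Beat frequency = 34/10 = 3.4 Hz.
B is below A, so f_B = 688 − 3.4 = 684.6 Hz.
B–C: Beat frequency = 51/8 = 6.375 Hz.
C is above B, so f_C = 684.6 + 6.375 = 690.975 Hz.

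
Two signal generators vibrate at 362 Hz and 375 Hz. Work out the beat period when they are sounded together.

0.077 s

f_beat = |362 − 375| = 13 Hz.
Beat period T = 1 / f_beat = 1 / 13 s.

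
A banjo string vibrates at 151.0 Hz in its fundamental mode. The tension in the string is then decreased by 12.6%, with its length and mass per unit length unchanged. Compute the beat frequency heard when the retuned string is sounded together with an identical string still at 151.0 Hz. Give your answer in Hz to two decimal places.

For a string, f ∝ √T, so the new frequency is 151.0·√0.874 = 141.1668 Hz.
f_beat = |141.1668 − 151.0| = 9.83 Hz.

9.83 Hz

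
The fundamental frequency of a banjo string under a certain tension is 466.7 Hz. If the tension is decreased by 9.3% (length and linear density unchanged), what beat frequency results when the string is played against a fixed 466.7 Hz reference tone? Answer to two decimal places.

22.23 Hz

For a string, f ∝ √T, so the new frequency is 466.7·√0.907 = 444.4690 Hz.
f_beat = |444.4690 − 466.7| = 22.23 Hz.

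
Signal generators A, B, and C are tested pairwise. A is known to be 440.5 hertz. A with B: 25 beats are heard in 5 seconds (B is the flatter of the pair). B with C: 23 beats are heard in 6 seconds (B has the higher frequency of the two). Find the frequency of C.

A–B: Beat frequency = 25/5 = 5 Hz.
B is below A, so f_B = 440.5 − 5 = 435.5 Hz.
B–C: Beat frequency = 23/6 = 3.8333 Hz.
C is below B, so f_C = 435.5 − 3.8333 = 431.6667 Hz.

431.6667 Hz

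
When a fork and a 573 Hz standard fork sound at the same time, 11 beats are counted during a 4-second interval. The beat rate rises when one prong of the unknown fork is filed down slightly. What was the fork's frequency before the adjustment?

575.75 Hz

Beat frequency = 11/4 = 2.75 Hz.
|f − 573| = 2.75, so the fork was at either 570.25 Hz or 575.75 Hz.
Filing a prong removes mass and raises the fork's frequency; the adjustment raises the fork's frequency.
The beat rate rose, so the adjustment moved the fork further from 573 Hz — it was already above the reference.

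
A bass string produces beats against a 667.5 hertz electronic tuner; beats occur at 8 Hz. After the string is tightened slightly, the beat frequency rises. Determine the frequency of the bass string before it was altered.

|f − 667.5| = 8, so the bass string was at either 659.5 Hz or 675.5 Hz.
Increasing tension raises a string's frequency; the adjustment raises the bass string's frequency.
The beat rate rose, so the adjustment moved the bass string further from 667.5 Hz — it was already above the reference.

675.5 Hz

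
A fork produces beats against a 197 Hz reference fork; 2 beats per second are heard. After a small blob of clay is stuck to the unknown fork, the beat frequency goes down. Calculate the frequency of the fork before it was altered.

199 Hz

|f − 197| = 2, so the fork was at either 195 Hz or 199 Hz.
Adding mass to a fork lowers its frequency; the adjustment lowers the fork's frequency.
The beat rate fell, so the adjustment moved the fork toward 197 Hz — it must have started above the reference.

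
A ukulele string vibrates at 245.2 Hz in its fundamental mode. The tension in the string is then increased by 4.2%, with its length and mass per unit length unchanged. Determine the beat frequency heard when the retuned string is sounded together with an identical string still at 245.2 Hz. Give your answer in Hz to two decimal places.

5.10 Hz

For a string, f ∝ √T, so the new frequency is 245.2·√1.042 = 250.2962 Hz.
f_beat = |250.2962 − 245.2| = 5.10 Hz.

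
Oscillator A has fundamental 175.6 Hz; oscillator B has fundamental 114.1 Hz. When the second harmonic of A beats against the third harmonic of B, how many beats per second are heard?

8.9 Hz

Second harmonic of the first: 2·175.6 = 351.2 Hz.
Third harmonic of the second: 3·114.1 = 342.3 Hz.
f_beat = |351.2 − 342.3| = 8.9 Hz.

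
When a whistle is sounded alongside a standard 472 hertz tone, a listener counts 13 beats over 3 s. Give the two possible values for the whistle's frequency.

467.6667 Hz or 476.3333 Hz

Beat frequency = 13/3 = 4.3333 Hz.
|f − 472| = 4.3333, so f = 472 ± 4.3333.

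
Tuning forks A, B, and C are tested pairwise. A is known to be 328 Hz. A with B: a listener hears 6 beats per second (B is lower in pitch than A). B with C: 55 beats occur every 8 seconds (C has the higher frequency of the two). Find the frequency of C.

B is below A, so f_B = 328 − 6 = 322 Hz.
B–C: Beat frequency = 55/8 = 6.875 Hz.
C is above B, so f_C = 322 + 6.875 = 328.875 Hz.

328.875 Hz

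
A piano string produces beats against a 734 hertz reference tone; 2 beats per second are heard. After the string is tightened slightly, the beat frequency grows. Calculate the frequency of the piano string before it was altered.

736 Hz

|f − 734| = 2, so the piano string was at either 732 Hz or 736 Hz.
Increasing tension raises a string's frequency; the adjustment raises the piano string's frequency.
The beat rate rose, so the adjustment moved the piano string further from 734 Hz — it was already above the reference.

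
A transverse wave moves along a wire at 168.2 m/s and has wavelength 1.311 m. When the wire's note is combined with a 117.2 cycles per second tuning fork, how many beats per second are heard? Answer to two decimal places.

Source frequency f = v/λ = 168.2/1.311 = 128.2990 Hz.
f_beat = |128.2990 − 117.2| = 11.10 Hz.

11.10 Hz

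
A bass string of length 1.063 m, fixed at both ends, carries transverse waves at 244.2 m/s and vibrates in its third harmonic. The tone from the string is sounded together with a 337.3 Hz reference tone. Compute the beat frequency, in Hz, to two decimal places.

7.29 Hz

For a string fixed at both ends, f_n = n·v/(2L) = 3·244.2/(2·1.063) = 344.5908 Hz.
f_beat = |344.5908 − 337.3| = 7.29 Hz.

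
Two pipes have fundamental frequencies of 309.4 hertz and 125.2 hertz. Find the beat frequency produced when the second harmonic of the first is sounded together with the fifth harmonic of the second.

7.2 Hz

Second harmonic of the first: 2·309.4 = 618.8 Hz.
Fifth harmonic of the second: 5·125.2 = 626.0 Hz.
f_beat = |618.8 − 626.0| = 7.2 Hz.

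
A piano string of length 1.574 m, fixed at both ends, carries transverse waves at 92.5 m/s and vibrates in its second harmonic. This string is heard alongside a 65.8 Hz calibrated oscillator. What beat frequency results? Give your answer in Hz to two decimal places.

For a string fixed at both ends, f_n = n·v/(2L) = 2·92.5/(2·1.574) = 58.7675 Hz.
f_beat = |58.7675 − 65.8| = 7.03 Hz.

7.03 Hz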